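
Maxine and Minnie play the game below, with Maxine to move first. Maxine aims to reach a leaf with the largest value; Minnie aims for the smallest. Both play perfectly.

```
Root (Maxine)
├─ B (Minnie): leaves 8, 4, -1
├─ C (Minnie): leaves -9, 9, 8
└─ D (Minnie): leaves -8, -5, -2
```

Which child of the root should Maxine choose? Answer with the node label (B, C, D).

B (Minnie): min(8, 4, -1) = -1
C (Minnie): min(-9, 9, 8) = -9
D (Minnie): min(-8, -5, -2) = -8
Root (Maxine): max(-1, -9, -8) = -1
Maxine picks the child with the highest value: B (value -1).

B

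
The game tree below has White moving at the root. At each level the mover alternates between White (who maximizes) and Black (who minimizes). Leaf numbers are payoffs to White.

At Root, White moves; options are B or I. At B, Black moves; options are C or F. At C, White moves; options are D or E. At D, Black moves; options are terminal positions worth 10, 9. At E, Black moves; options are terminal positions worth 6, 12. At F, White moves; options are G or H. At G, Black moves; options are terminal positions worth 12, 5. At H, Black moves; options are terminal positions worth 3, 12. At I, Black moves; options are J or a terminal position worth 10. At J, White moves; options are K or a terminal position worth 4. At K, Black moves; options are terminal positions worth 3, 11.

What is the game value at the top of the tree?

5

D (Black): min(10, 9) = 9
E (Black): min(6, 12) = 6
C (White): max(9, 6) = 9
G (Black): min(12, 5) = 5
H (Black): min(3, 12) = 3
F (White): max(5, 3) = 5
B (Black): min(9, 5) = 5
K (Black): min(3, 11) = 3
J (White): max(3, 4) = 4
I (Black): min(4, 10) = 4
Root (White): max(5, 4) = 5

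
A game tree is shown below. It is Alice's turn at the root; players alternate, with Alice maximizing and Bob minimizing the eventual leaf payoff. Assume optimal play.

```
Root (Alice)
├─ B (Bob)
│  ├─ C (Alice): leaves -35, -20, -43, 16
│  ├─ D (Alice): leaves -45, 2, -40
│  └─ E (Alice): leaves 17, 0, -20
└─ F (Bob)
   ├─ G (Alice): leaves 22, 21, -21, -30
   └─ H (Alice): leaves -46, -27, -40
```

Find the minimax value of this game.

C (Alice): max(-35, -20, -43, 16) = 16
D (Alice): max(-45, 2, -40) = 2
E (Alice): max(17, 0, -20) = 17
B (Bob): min(16, 2, 17) = 2
G (Alice): max(22, 21, -21, -30) = 22
H (Alice): max(-46, -27, -40) = -27
F (Bob): min(22, -27) = -27
Root (Alice): max(2, -27) = 2

2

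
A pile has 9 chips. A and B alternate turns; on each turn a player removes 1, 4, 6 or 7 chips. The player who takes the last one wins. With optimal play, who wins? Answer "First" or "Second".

W/L table (W = player to move can force a win):
i:   0  1  2  3  4  5  6  7  8  9
     L  W  L  W  W  L  W  W  W  W
Position 9 is W, so the first player wins.

First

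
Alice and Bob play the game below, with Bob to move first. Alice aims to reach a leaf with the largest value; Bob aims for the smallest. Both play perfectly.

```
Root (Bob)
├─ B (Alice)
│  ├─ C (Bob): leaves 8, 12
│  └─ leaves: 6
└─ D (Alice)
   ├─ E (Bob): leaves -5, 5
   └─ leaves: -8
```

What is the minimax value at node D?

-5

E: min(-5, 5) = -5
D: max(-5, -8) = -5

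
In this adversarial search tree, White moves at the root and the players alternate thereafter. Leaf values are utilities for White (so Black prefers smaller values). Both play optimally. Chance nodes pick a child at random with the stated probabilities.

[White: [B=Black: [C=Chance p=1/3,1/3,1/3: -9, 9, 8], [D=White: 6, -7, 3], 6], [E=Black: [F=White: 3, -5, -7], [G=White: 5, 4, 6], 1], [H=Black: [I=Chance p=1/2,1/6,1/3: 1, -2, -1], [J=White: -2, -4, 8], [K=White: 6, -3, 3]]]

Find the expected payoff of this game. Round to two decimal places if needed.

C (Chance): 1/3·-9 + 1/3·9 + 1/3·8 = 2.67
D (White): max(6, -7, 3) = 6
B (Black): min(2.67, 6, 6) = 2.67
F (White): max(3, -5, -7) = 3
G (White): max(5, 4, 6) = 6
E (Black): min(3, 6, 1) = 1
I (Chance): 1/2·1 + 1/6·-2 + 1/3·-1 = -0.17
J (White): max(-2, -4, 8) = 8
K (White): max(6, -3, 3) = 6
H (Black): min(-0.17, 8, 6) = -0.17
Root (White): max(2.67, 1, -0.17) = 2.67

2.67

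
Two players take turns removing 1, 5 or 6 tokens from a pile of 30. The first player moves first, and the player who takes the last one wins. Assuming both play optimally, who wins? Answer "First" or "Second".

i:   0  1  2  3  4  5  6  7  8  9 10 11 12 13 14 15 16 17 18 19 20 21 22 23 24 25 26 27 28 29 30
     L  W  L  W  L  W  W  W  W  W  W  L  W  L  W  L  W  W  W  W  W  W  L  W  L  W  L  W  W  W  W
Position 30 is W, so the first player wins.

First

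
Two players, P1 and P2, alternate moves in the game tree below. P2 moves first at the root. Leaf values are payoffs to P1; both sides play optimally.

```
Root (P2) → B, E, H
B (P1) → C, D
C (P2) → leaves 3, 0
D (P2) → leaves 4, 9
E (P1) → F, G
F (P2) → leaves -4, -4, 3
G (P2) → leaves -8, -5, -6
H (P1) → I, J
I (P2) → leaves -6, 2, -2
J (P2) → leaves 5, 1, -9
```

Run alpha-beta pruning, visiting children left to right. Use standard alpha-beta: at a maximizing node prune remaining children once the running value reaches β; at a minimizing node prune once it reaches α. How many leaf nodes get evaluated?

14

C [α=-∞,β=+∞]: v=0
D [α=0,β=+∞]: v=4
B [α=-∞,β=+∞]: v=4
F [α=-∞,β=4]: v=-4
G [α=-4,β=4]: v=-8 after child 1 ≤ α → α-cutoff, skip 2
E [α=-∞,β=4]: v=-4
I [α=-∞,β=-4]: v=-6
J [α=-6,β=-4]: v=-9
H [α=-∞,β=-4]: v=-6
Root [α=-∞,β=+∞]: v=-6
Leaves evaluated: 14 of 16.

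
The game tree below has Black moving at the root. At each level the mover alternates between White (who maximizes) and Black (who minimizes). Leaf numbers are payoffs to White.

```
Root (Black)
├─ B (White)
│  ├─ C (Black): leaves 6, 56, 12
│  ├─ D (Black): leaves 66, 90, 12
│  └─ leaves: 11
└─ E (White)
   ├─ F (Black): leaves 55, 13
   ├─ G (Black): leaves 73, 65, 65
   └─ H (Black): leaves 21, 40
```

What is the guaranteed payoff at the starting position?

12

C (Black): min(6, 56, 12) = 6
D (Black): min(66, 90, 12) = 12
B (White): max(6, 12, 11) = 12
F (Black): min(55, 13) = 13
G (Black): min(73, 65, 65) = 65
H (Black): min(21, 40) = 21
E (White): max(13, 65, 21) = 65
Root (Black): min(12, 65) = 12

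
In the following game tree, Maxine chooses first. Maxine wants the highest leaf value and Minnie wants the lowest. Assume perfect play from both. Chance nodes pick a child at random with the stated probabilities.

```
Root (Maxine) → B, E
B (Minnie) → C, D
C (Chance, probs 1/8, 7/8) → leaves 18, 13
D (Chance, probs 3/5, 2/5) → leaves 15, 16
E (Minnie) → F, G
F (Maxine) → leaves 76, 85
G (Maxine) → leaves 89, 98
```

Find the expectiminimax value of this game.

C (Chance): 1/8·18 + 7/8·13 = 13.62
D (Chance): 3/5·15 + 2/5·16 = 15.4
B (Minnie): min(13.62, 15.4) = 13.62
F (Maxine): max(76, 85) = 85
G (Maxine): max(89, 98) = 98
E (Minnie): min(85, 98) = 85
Root (Maxine): max(13.62, 85) = 85

85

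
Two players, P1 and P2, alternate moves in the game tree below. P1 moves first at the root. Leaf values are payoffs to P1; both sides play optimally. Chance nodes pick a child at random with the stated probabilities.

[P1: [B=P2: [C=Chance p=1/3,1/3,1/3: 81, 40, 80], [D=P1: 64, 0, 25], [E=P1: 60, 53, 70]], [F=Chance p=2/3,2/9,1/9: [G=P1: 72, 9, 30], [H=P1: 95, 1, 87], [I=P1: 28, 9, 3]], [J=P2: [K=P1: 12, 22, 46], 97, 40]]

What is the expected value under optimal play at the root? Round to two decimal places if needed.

C (Chance): 1/3·81 + 1/3·40 + 1/3·80 = 67
D (P1): max(64, 0, 25) = 64
E (P1): max(60, 53, 70) = 70
B (P2): min(67, 64, 70) = 64
G (P1): max(72, 9, 30) = 72
H (P1): max(95, 1, 87) = 95
I (P1): max(28, 9, 3) = 28
F (Chance): 2/3·72 + 2/9·95 + 1/9·28 = 72.22
K (P1): max(12, 22, 46) = 46
J (P2): min(46, 97, 40) = 40
Root (P1): max(64, 72.22, 40) = 72.22

72.22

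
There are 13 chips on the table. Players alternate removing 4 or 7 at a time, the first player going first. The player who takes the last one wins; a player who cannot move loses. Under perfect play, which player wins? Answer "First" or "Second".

i:   0  1  2  3  4  5  6  7  8  9 10 11 12 13
     L  L  L  L  W  W  W  W  W  W  W  L  L  L
Position 13 is L, so the second player wins.

Second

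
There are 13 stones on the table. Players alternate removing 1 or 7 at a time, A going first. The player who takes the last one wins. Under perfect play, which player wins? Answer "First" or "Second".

Compute winning (W) and losing (L) positions by backward induction:
i:   0  1  2  3  4  5  6  7  8  9 10 11 12 13
     L  W  L  W  L  W  L  W  L  W  L  W  L  W
Position 13 is W, so the first player wins.

First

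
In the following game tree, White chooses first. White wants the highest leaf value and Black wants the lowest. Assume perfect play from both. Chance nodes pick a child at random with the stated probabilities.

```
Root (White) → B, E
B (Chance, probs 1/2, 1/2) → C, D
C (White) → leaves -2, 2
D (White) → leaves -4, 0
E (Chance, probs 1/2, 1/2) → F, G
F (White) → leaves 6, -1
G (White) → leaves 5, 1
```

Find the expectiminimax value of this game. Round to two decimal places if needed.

C (White): max(-2, 2) = 2
D (White): max(-4, 0) = 0
B (Chance): 1/2·2 + 1/2·0 = 1
F (White): max(6, -1) = 6
G (White): max(5, 1) = 5
E (Chance): 1/2·6 + 1/2·5 = 5.5
Root (White): max(1, 5.5) = 5.5

5.5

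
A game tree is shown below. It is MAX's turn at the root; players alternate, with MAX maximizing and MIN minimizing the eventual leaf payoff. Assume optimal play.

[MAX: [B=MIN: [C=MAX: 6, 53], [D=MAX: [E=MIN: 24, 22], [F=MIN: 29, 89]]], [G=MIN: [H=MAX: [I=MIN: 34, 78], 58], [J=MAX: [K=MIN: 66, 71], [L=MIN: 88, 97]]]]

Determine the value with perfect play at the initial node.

C (MAX): max(6, 53) = 53
E (MIN): min(24, 22) = 22
F (MIN): min(29, 89) = 29
D (MAX): max(22, 29) = 29
B (MIN): min(53, 29) = 29
I (MIN): min(34, 78) = 34
H (MAX): max(34, 58) = 58
K (MIN): min(66, 71) = 66
L (MIN): min(88, 97) = 88
J (MAX): max(66, 88) = 88
G (MIN): min(58, 88) = 58
Root (MAX): max(29, 58) = 58

58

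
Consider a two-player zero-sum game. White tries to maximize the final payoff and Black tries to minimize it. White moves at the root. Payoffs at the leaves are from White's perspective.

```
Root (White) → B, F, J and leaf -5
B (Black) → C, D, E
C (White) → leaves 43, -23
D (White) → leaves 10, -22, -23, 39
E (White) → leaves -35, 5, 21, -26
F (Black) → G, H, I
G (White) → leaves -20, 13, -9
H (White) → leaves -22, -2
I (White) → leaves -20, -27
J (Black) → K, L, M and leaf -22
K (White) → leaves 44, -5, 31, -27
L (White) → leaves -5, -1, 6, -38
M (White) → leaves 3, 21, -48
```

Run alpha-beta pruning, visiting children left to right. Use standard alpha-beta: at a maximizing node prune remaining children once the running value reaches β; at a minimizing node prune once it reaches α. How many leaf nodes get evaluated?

22

C [α=-∞,β=+∞]: v=43
D [α=-∞,β=43]: v=39
E [α=-∞,β=39]: v=21
B [α=-∞,β=+∞]: v=21
G [α=21,β=+∞]: v=13
F [α=21,β=+∞]: v=13 after child 1 ≤ α → α-cutoff, skip 2
K [α=21,β=+∞]: v=44
L [α=21,β=44]: v=6
J [α=21,β=+∞]: v=6 after child 2 ≤ α → α-cutoff, skip 2
Root [α=-∞,β=+∞]: v=21
Leaves evaluated: 22 of 30.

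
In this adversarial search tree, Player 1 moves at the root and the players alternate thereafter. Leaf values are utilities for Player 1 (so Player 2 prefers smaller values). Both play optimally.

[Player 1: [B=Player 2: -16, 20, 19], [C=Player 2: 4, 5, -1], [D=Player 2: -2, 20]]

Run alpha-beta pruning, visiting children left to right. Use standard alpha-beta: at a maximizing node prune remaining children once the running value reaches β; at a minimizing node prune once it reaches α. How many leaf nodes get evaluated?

B [α=-∞,β=+∞]: v=-16
C [α=-16,β=+∞]: v=-1
D [α=-1,β=+∞]: v=-2 after child 1 ≤ α → α-cutoff, skip 1
Root [α=-∞,β=+∞]: v=-1
Leaves evaluated: 7 of 8.

7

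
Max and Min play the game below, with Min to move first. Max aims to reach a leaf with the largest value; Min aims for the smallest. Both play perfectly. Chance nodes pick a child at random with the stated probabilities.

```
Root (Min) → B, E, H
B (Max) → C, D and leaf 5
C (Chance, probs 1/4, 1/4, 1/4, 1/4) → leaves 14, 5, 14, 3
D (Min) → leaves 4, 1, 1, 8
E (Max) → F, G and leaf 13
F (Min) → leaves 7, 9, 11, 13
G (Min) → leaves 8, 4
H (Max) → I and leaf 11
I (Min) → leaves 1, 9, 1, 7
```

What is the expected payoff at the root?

9

C (Chance): 1/4·14 + 1/4·5 + 1/4·14 + 1/4·3 = 9
D (Min): min(4, 1, 1, 8) = 1
B (Max): max(9, 1, 5) = 9
F (Min): min(7, 9, 11, 13) = 7
G (Min): min(8, 4) = 4
E (Max): max(7, 4, 13) = 13
I (Min): min(1, 9, 1, 7) = 1
H (Max): max(1, 11) = 11
Root (Min): min(9, 13, 11) = 9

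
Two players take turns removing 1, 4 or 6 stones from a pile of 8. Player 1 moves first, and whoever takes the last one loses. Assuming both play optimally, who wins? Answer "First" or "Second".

Mark each pile size as W (mover wins) or L (mover loses):
i:   0  1  2  3  4  5  6  7  8
     W  L  W  L  W  W  L  W  L
Position 8 is L, so the second player wins.

Second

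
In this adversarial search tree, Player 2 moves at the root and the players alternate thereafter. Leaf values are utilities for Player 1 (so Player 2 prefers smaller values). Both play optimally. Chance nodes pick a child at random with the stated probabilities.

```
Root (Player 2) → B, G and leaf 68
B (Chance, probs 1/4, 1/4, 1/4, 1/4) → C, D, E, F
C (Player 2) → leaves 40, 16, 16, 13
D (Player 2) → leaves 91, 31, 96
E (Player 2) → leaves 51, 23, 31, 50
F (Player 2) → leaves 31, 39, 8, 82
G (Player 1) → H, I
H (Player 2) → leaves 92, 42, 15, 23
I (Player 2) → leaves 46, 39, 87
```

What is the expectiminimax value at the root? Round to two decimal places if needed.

18.75

C (Player 2): min(40, 16, 16, 13) = 13
D (Player 2): min(91, 31, 96) = 31
E (Player 2): min(51, 23, 31, 50) = 23
F (Player 2): min(31, 39, 8, 82) = 8
B (Chance): 1/4·13 + 1/4·31 + 1/4·23 + 1/4·8 = 18.75
H (Player 2): min(92, 42, 15, 23) = 15
I (Player 2): min(46, 39, 87) = 39
G (Player 1): max(15, 39) = 39
Root (Player 2): min(18.75, 39, 68) = 18.75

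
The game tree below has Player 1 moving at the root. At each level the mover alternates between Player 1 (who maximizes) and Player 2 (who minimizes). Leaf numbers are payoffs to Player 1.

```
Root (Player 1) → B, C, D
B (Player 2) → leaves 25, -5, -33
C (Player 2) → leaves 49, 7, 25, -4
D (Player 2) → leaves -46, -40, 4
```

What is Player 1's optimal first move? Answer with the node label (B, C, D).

C

B (Player 2): min(25, -5, -33) = -33
C (Player 2): min(49, 7, 25, -4) = -4
D (Player 2): min(-46, -40, 4) = -46
Root (Player 1): max(-33, -4, -46) = -4
Player 1 picks the child with the highest value: C (value -4).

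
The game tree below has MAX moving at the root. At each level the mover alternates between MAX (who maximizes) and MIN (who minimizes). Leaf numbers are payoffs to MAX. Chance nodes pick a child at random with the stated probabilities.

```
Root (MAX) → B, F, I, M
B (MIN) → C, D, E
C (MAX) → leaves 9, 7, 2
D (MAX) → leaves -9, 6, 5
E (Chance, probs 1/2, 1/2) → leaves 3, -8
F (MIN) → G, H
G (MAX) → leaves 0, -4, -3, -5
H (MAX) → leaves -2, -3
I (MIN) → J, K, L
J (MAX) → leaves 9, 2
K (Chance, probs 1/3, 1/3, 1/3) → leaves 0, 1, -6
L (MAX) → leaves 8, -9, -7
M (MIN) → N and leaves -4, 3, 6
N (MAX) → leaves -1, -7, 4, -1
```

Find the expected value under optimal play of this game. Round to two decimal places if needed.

-1.67

C (MAX): max(9, 7, 2) = 9
D (MAX): max(-9, 6, 5) = 6
E (Chance): 1/2·3 + 1/2·-8 = -2.5
B (MIN): min(9, 6, -2.5) = -2.5
G (MAX): max(0, -4, -3, -5) = 0
H (MAX): max(-2, -3) = -2
F (MIN): min(0, -2) = -2
J (MAX): max(9, 2) = 9
K (Chance): 1/3·0 + 1/3·1 + 1/3·-6 = -1.67
L (MAX): max(8, -9, -7) = 8
I (MIN): min(9, -1.67, 8) = -1.67
N (MAX): max(-1, -7, 4, -1) = 4
M (MIN): min(4, -4, 3, 6) = -4
Root (MAX): max(-2.5, -2, -1.67, -4) = -1.67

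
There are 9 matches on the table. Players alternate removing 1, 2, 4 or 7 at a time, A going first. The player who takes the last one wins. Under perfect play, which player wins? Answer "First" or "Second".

Positions where the player to move wins (W) vs loses (L):
i:   0  1  2  3  4  5  6  7  8  9
     L  W  W  L  W  W  L  W  W  L
Position 9 is L, so the second player wins.

Second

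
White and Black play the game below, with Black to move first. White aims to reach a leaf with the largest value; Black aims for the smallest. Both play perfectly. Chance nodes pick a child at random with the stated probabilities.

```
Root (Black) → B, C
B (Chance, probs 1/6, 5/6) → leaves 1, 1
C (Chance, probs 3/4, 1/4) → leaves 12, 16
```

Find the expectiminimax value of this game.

1

B (Chance): 1/6·1 + 5/6·1 = 1
C (Chance): 3/4·12 + 1/4·16 = 13
Root (Black): min(1, 13) = 1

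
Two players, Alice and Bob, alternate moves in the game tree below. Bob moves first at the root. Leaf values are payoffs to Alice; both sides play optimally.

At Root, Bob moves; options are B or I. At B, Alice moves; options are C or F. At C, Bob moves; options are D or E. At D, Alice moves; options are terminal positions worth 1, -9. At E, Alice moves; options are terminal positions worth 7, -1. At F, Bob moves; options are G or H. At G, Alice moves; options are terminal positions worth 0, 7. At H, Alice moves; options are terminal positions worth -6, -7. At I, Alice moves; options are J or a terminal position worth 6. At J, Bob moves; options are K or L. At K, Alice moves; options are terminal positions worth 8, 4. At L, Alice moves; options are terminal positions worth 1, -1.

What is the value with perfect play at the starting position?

D (Alice): max(1, -9) = 1
E (Alice): max(7, -1) = 7
C (Bob): min(1, 7) = 1
G (Alice): max(0, 7) = 7
H (Alice): max(-6, -7) = -6
F (Bob): min(7, -6) = -6
B (Alice): max(1, -6) = 1
K (Alice): max(8, 4) = 8
L (Alice): max(1, -1) = 1
J (Bob): min(8, 1) = 1
I (Alice): max(1, 6) = 6
Root (Bob): min(1, 6) = 1

1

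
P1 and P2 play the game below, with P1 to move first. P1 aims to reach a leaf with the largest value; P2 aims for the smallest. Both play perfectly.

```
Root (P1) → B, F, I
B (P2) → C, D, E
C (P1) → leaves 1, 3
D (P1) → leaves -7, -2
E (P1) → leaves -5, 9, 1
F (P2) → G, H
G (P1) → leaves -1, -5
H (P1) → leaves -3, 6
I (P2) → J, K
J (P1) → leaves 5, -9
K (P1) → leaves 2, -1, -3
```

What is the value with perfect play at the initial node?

C (P1): max(1, 3) = 3
D (P1): max(-7, -2) = -2
E (P1): max(-5, 9, 1) = 9
B (P2): min(3, -2, 9) = -2
G (P1): max(-1, -5) = -1
H (P1): max(-3, 6) = 6
F (P2): min(-1, 6) = -1
J (P1): max(5, -9) = 5
K (P1): max(2, -1, -3) = 2
I (P2): min(5, 2) = 2
Root (P1): max(-2, -1, 2) = 2

2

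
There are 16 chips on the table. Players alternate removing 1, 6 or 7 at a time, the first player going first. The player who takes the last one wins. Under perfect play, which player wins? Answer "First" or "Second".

W/L table (W = player to move can force a win):
i:   0  1  2  3  4  5  6  7  8  9 10 11 12 13 14 15 16
     L  W  L  W  L  W  W  W  W  W  W  W  L  W  L  W  L
Position 16 is L, so the second player wins.

Second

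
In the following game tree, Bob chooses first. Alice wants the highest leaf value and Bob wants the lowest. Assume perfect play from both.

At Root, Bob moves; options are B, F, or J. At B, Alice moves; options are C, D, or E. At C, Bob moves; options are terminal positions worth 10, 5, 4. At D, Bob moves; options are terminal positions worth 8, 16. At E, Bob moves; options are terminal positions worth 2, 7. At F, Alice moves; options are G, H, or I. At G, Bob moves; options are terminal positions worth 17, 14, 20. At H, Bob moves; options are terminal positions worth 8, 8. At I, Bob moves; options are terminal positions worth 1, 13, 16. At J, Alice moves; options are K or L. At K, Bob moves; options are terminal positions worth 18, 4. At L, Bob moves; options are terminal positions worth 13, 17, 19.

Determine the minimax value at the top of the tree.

8

C (Bob): min(10, 5, 4) = 4
D (Bob): min(8, 16) = 8
E (Bob): min(2, 7) = 2
B (Alice): max(4, 8, 2) = 8
G (Bob): min(17, 14, 20) = 14
H (Bob): min(8, 8) = 8
I (Bob): min(1, 13, 16) = 1
F (Alice): max(14, 8, 1) = 14
K (Bob): min(18, 4) = 4
L (Bob): min(13, 17, 19) = 13
J (Alice): max(4, 13) = 13
Root (Bob): min(8, 14, 13) = 8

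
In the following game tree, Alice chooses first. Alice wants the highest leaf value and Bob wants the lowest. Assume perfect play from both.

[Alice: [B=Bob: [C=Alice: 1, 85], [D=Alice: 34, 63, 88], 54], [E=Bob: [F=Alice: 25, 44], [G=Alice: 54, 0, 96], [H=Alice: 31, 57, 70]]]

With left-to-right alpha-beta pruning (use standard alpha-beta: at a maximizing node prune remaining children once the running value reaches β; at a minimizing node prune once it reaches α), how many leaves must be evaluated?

8

C [α=-∞,β=+∞]: v=85
D [α=-∞,β=85]: v=88
B [α=-∞,β=+∞]: v=54
F [α=54,β=+∞]: v=44
E [α=54,β=+∞]: v=44 after child 1 ≤ α → α-cutoff, skip 2
Root [α=-∞,β=+∞]: v=54
Leaves evaluated: 8 of 14.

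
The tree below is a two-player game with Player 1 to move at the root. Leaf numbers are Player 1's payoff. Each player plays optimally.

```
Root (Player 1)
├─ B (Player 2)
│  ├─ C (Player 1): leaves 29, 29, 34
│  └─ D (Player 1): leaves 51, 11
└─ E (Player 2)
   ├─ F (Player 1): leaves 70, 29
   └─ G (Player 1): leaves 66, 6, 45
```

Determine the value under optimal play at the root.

C (Player 1): max(29, 29, 34) = 34
D (Player 1): max(51, 11) = 51
B (Player 2): min(34, 51) = 34
F (Player 1): max(70, 29) = 70
G (Player 1): max(66, 6, 45) = 66
E (Player 2): min(70, 66) = 66
Root (Player 1): max(34, 66) = 66

66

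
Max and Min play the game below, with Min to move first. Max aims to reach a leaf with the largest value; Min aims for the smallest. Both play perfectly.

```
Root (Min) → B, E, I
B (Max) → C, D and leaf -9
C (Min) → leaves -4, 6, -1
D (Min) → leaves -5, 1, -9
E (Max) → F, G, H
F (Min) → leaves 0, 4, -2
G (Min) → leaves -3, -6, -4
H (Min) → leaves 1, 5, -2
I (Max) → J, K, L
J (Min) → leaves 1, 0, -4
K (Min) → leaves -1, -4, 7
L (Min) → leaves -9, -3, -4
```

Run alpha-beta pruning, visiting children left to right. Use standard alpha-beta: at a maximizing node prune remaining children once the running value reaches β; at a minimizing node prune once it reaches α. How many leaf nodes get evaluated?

C [α=-∞,β=+∞]: v=-4
D [α=-4,β=+∞]: v=-5 after child 1 ≤ α → α-cutoff, skip 2
B [α=-∞,β=+∞]: v=-4
F [α=-∞,β=-4]: v=-2
E [α=-∞,β=-4]: v=-2 after child 1 ≥ β → β-cutoff, skip 2
J [α=-∞,β=-4]: v=-4
I [α=-∞,β=-4]: v=-4 after child 1 ≥ β → β-cutoff, skip 2
Root [α=-∞,β=+∞]: v=-4
Leaves evaluated: 11 of 25.

11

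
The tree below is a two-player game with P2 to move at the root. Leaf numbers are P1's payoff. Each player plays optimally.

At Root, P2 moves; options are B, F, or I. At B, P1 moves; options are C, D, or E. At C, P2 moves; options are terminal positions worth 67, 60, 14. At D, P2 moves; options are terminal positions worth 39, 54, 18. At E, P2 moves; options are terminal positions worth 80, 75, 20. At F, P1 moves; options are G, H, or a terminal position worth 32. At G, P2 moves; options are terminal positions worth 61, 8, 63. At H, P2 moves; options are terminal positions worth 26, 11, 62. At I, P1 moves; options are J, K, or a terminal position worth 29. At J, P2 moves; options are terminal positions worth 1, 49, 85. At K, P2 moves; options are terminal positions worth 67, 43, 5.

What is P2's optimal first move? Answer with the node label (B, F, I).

C (P2): min(67, 60, 14) = 14
D (P2): min(39, 54, 18) = 18
E (P2): min(80, 75, 20) = 20
B (P1): max(14, 18, 20) = 20
G (P2): min(61, 8, 63) = 8
H (P2): min(26, 11, 62) = 11
F (P1): max(8, 11, 32) = 32
J (P2): min(1, 49, 85) = 1
K (P2): min(67, 43, 5) = 5
I (P1): max(1, 5, 29) = 29
Root (P2): min(20, 32, 29) = 20
P2 picks the child with the lowest value: B (value 20).

B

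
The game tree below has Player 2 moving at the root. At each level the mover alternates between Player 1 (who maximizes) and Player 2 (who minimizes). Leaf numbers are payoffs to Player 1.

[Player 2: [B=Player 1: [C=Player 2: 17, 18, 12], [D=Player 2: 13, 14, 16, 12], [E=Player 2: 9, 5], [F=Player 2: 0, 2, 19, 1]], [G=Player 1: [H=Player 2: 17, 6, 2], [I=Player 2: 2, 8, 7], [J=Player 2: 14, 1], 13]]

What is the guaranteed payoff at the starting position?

C (Player 2): min(17, 18, 12) = 12
D (Player 2): min(13, 14, 16, 12) = 12
E (Player 2): min(9, 5) = 5
F (Player 2): min(0, 2, 19, 1) = 0
B (Player 1): max(12, 12, 5, 0) = 12
H (Player 2): min(17, 6, 2) = 2
I (Player 2): min(2, 8, 7) = 2
J (Player 2): min(14, 1) = 1
G (Player 1): max(2, 2, 1, 13) = 13
Root (Player 2): min(12, 13) = 12

12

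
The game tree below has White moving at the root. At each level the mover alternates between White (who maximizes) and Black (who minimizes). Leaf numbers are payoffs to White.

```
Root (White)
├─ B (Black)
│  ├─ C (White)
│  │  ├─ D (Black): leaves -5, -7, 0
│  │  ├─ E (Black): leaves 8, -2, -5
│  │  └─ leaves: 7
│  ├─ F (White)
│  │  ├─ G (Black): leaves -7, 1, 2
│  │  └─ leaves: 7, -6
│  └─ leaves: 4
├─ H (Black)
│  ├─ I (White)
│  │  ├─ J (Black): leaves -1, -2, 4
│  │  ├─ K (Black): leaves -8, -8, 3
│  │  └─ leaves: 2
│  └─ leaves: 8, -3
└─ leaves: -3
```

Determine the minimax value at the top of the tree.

4

D (Black): min(-5, -7, 0) = -7
E (Black): min(8, -2, -5) = -5
C (White): max(-7, -5, 7) = 7
G (Black): min(-7, 1, 2) = -7
F (White): max(-7, 7, -6) = 7
B (Black): min(7, 7, 4) = 4
J (Black): min(-1, -2, 4) = -2
K (Black): min(-8, -8, 3) = -8
I (White): max(-2, -8, 2) = 2
H (Black): min(2, 8, -3) = -3
Root (White): max(4, -3, -3) = 4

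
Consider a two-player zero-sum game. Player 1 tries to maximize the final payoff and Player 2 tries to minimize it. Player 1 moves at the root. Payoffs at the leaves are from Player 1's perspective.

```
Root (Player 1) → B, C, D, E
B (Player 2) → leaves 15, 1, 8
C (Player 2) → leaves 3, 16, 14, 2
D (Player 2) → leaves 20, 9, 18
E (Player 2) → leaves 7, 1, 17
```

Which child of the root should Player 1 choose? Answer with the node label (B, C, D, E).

B (Player 2): min(15, 1, 8) = 1
C (Player 2): min(3, 16, 14, 2) = 2
D (Player 2): min(20, 9, 18) = 9
E (Player 2): min(7, 1, 17) = 1
Root (Player 1): max(1, 2, 9, 1) = 9
Player 1 picks the child with the highest value: D (value 9).

D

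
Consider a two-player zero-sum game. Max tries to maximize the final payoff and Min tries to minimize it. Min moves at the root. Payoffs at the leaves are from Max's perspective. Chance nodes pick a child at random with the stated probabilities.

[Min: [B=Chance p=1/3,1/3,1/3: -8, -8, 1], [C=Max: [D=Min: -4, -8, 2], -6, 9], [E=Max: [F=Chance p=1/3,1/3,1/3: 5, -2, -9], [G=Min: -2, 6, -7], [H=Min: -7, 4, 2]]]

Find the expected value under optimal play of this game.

-5

B (Chance): 1/3·-8 + 1/3·-8 + 1/3·1 = -5
D (Min): min(-4, -8, 2) = -8
C (Max): max(-8, -6, 9) = 9
F (Chance): 1/3·5 + 1/3·-2 + 1/3·-9 = -2
G (Min): min(-2, 6, -7) = -7
H (Min): min(-7, 4, 2) = -7
E (Max): max(-2, -7, -7) = -2
Root (Min): min(-5, 9, -2) = -5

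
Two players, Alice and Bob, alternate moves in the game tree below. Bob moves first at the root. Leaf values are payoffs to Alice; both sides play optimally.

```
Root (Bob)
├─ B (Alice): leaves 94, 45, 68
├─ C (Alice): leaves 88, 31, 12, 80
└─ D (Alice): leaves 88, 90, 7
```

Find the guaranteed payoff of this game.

88

B (Alice): max(94, 45, 68) = 94
C (Alice): max(88, 31, 12, 80) = 88
D (Alice): max(88, 90, 7) = 90
Root (Bob): min(94, 88, 90) = 88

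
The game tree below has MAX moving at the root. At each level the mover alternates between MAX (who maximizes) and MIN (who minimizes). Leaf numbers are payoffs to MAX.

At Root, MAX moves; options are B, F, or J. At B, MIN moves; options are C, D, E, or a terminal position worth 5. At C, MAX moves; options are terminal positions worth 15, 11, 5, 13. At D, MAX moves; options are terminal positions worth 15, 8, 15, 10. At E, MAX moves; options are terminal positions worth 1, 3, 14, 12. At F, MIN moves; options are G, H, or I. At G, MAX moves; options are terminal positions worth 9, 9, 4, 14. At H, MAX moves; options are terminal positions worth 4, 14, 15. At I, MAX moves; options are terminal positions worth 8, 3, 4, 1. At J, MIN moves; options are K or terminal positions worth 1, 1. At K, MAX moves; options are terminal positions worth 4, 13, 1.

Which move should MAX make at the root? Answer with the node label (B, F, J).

F

C (MAX): max(15, 11, 5, 13) = 15
D (MAX): max(15, 8, 15, 10) = 15
E (MAX): max(1, 3, 14, 12) = 14
B (MIN): min(15, 15, 14, 5) = 5
G (MAX): max(9, 9, 4, 14) = 14
H (MAX): max(4, 14, 15) = 15
I (MAX): max(8, 3, 4, 1) = 8
F (MIN): min(14, 15, 8) = 8
K (MAX): max(4, 13, 1) = 13
J (MIN): min(13, 1, 1) = 1
Root (MAX): max(5, 8, 1) = 8
MAX picks the child with the highest value: F (value 8).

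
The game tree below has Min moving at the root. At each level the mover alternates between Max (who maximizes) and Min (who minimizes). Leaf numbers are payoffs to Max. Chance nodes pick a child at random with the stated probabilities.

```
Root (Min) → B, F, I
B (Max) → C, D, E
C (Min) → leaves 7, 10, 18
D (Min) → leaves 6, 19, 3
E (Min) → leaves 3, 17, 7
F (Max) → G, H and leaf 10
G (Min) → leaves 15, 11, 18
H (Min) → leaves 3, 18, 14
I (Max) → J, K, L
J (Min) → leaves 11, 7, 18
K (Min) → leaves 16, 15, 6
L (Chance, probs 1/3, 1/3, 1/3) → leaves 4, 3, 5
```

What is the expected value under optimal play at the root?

7

C (Min): min(7, 10, 18) = 7
D (Min): min(6, 19, 3) = 3
E (Min): min(3, 17, 7) = 3
B (Max): max(7, 3, 3) = 7
G (Min): min(15, 11, 18) = 11
H (Min): min(3, 18, 14) = 3
F (Max): max(11, 3, 10) = 11
J (Min): min(11, 7, 18) = 7
K (Min): min(16, 15, 6) = 6
L (Chance): 1/3·4 + 1/3·3 + 1/3·5 = 4
I (Max): max(7, 6, 4) = 7
Root (Min): min(7, 11, 7) = 7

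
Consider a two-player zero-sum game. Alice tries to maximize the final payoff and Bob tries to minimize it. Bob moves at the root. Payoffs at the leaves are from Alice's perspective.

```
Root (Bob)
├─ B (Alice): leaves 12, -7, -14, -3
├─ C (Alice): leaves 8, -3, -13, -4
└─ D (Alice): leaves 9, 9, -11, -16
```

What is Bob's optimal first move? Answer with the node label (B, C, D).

C

B (Alice): max(12, -7, -14, -3) = 12
C (Alice): max(8, -3, -13, -4) = 8
D (Alice): max(9, 9, -11, -16) = 9
Root (Bob): min(12, 8, 9) = 8
Bob picks the child with the lowest value: C (value 8).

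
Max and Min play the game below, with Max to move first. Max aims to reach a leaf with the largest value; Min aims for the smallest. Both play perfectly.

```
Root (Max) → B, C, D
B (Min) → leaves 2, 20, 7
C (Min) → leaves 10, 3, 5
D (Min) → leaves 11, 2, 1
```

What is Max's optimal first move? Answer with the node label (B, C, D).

C

B (Min): min(2, 20, 7) = 2
C (Min): min(10, 3, 5) = 3
D (Min): min(11, 2, 1) = 1
Root (Max): max(2, 3, 1) = 3
Max picks the child with the highest value: C (value 3).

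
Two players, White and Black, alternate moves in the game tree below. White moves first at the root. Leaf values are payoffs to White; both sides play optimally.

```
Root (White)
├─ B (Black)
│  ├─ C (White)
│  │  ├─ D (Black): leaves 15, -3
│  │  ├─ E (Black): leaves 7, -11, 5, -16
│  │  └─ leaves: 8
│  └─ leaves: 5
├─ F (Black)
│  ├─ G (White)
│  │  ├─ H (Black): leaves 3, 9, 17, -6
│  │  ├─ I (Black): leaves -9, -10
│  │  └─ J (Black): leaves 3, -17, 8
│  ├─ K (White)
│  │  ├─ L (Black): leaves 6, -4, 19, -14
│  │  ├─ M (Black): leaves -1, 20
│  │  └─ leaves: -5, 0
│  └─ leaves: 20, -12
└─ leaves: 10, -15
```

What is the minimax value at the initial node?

10

D (Black): min(15, -3) = -3
E (Black): min(7, -11, 5, -16) = -16
C (White): max(-3, -16, 8) = 8
B (Black): min(8, 5) = 5
H (Black): min(3, 9, 17, -6) = -6
I (Black): min(-9, -10) = -10
J (Black): min(3, -17, 8) = -17
G (White): max(-6, -10, -17) = -6
L (Black): min(6, -4, 19, -14) = -14
M (Black): min(-1, 20) = -1
K (White): max(-14, -1, -5, 0) = 0
F (Black): min(-6, 0, 20, -12) = -12
Root (White): max(5, -12, 10, -15) = 10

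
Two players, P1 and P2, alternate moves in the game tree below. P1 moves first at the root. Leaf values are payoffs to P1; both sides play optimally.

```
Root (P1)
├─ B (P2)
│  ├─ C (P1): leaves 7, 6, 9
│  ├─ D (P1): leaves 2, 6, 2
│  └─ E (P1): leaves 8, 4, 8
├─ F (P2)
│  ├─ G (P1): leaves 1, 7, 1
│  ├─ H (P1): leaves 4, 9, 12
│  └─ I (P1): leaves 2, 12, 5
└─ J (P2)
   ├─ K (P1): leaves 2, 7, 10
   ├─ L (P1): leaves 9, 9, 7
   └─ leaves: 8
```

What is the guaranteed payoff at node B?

C: max(7, 6, 9) = 9
D: max(2, 6, 2) = 6
E: max(8, 4, 8) = 8
B: min(9, 6, 8) = 6

6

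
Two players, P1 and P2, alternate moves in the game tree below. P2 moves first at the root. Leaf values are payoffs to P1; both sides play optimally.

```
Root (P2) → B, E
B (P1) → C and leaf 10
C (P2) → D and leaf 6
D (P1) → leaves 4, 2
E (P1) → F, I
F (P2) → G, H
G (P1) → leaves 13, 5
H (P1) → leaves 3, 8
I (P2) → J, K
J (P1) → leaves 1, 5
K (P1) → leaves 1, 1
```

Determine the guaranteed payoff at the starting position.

D (P1): max(4, 2) = 4
C (P2): min(4, 6) = 4
B (P1): max(4, 10) = 10
G (P1): max(13, 5) = 13
H (P1): max(3, 8) = 8
F (P2): min(13, 8) = 8
J (P1): max(1, 5) = 5
K (P1): max(1, 1) = 1
I (P2): min(5, 1) = 1
E (P1): max(8, 1) = 8
Root (P2): min(10, 8) = 8

8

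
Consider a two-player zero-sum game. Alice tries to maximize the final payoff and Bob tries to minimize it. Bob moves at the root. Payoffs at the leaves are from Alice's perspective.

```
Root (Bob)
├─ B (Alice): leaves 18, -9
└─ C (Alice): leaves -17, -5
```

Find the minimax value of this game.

-5

B (Alice): max(18, -9) = 18
C (Alice): max(-17, -5) = -5
Root (Bob): min(18, -5) = -5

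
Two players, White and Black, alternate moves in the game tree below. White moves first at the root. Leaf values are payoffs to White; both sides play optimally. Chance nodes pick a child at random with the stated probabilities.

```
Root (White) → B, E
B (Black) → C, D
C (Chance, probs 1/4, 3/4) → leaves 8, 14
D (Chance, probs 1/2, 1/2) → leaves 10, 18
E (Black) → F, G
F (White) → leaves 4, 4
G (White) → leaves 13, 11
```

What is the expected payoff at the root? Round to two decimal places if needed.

C (Chance): 1/4·8 + 3/4·14 = 12.5
D (Chance): 1/2·10 + 1/2·18 = 14
B (Black): min(12.5, 14) = 12.5
F (White): max(4, 4) = 4
G (White): max(13, 11) = 13
E (Black): min(4, 13) = 4
Root (White): max(12.5, 4) = 12.5

12.5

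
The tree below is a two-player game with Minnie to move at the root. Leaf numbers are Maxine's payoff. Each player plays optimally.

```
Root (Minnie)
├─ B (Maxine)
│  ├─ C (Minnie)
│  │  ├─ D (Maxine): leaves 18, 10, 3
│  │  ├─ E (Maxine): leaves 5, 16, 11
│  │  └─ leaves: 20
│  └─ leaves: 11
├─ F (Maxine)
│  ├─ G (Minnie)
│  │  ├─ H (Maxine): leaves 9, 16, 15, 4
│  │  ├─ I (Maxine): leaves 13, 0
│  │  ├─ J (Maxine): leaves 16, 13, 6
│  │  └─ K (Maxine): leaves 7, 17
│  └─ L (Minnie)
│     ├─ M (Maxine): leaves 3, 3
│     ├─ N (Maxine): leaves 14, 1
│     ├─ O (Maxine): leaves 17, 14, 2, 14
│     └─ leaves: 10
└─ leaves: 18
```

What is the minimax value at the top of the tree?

13

D (Maxine): max(18, 10, 3) = 18
E (Maxine): max(5, 16, 11) = 16
C (Minnie): min(18, 16, 20) = 16
B (Maxine): max(16, 11) = 16
H (Maxine): max(9, 16, 15, 4) = 16
I (Maxine): max(13, 0) = 13
J (Maxine): max(16, 13, 6) = 16
K (Maxine): max(7, 17) = 17
G (Minnie): min(16, 13, 16, 17) = 13
M (Maxine): max(3, 3) = 3
N (Maxine): max(14, 1) = 14
O (Maxine): max(17, 14, 2, 14) = 17
L (Minnie): min(3, 14, 17, 10) = 3
F (Maxine): max(13, 3) = 13
Root (Minnie): min(16, 13, 18) = 13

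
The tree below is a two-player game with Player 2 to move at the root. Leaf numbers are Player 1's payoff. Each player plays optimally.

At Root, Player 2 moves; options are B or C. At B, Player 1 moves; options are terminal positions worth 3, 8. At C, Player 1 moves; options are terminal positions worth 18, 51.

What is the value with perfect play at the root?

B (Player 1): max(3, 8) = 8
C (Player 1): max(18, 51) = 51
Root (Player 2): min(8, 51) = 8

8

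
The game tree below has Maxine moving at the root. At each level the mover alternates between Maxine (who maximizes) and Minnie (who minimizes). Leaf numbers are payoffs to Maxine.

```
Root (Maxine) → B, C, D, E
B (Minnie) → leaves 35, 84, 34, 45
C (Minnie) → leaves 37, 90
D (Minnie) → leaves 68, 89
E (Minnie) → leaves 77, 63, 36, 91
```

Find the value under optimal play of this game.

68

B (Minnie): min(35, 84, 34, 45) = 34
C (Minnie): min(37, 90) = 37
D (Minnie): min(68, 89) = 68
E (Minnie): min(77, 63, 36, 91) = 36
Root (Maxine): max(34, 37, 68, 36) = 68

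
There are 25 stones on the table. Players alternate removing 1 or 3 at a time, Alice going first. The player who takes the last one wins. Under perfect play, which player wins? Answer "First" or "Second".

i:   0  1  2  3  4  5  6  7  8  9 10 11 12 13 14 15 16 17 18 19 20 21 22 23 24 25
     L  W  L  W  L  W  L  W  L  W  L  W  L  W  L  W  L  W  L  W  L  W  L  W  L  W
Position 25 is W, so the first player wins.

First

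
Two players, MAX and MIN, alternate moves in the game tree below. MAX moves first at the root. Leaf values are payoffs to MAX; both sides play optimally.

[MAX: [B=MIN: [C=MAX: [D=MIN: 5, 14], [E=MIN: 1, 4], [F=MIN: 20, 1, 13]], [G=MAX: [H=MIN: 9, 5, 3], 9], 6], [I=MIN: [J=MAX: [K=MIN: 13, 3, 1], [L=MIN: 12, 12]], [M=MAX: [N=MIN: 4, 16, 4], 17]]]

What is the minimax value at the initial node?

D (MIN): min(5, 14) = 5
E (MIN): min(1, 4) = 1
F (MIN): min(20, 1, 13) = 1
C (MAX): max(5, 1, 1) = 5
H (MIN): min(9, 5, 3) = 3
G (MAX): max(3, 9) = 9
B (MIN): min(5, 9, 6) = 5
K (MIN): min(13, 3, 1) = 1
L (MIN): min(12, 12) = 12
J (MAX): max(1, 12) = 12
N (MIN): min(4, 16, 4) = 4
M (MAX): max(4, 17) = 17
I (MIN): min(12, 17) = 12
Root (MAX): max(5, 12) = 12

12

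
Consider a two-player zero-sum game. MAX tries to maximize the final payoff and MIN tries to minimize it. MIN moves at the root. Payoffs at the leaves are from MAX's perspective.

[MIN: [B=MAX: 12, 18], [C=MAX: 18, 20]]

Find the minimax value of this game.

18

B (MAX): max(12, 18) = 18
C (MAX): max(18, 20) = 20
Root (MIN): min(18, 20) = 18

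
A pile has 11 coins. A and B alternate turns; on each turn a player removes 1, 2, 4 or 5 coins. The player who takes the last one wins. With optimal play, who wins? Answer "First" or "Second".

W/L table (W = player to move can force a win):
i:   0  1  2  3  4  5  6  7  8  9 10 11
     L  W  W  L  W  W  L  W  W  L  W  W
Position 11 is W, so the first player wins.

First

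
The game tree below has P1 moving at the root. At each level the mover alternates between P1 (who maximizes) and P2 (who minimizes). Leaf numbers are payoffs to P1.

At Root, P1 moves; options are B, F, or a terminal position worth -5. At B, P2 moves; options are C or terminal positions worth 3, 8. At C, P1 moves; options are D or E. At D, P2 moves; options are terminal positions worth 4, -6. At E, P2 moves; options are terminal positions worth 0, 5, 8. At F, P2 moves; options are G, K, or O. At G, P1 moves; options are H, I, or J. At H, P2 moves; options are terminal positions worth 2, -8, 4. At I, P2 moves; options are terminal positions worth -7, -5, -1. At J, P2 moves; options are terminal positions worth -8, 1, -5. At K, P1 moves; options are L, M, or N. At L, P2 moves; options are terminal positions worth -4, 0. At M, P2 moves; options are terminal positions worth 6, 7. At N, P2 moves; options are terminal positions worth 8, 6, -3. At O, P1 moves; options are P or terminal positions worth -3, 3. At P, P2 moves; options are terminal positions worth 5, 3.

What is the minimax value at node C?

D: min(4, -6) = -6
E: min(0, 5, 8) = 0
C: max(-6, 0) = 0

0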